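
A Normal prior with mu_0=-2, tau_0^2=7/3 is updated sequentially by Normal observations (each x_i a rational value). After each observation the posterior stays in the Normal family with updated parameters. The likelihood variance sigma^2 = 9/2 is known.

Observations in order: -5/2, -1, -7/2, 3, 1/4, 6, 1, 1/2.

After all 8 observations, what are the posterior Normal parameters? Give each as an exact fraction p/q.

obs 1: x=-5/2 → posterior Normal(-89/41, 63/41)
obs 2: x=-1 → posterior Normal(-103/55, 63/55)
obs 3: x=-7/2 → posterior Normal(-152/69, 21/23)
obs 4: x=3 → posterior Normal(-110/83, 63/83)
obs 5: x=1/4 → posterior Normal(-213/194, 63/97)
obs 6: x=6 → posterior Normal(-15/74, 21/37)
obs 7: x=1 → posterior Normal(-17/250, 63/125)
obs 8: x=1/2 → posterior Normal(-3/278, 63/139)

mu_0=-3/278, tau_0^2=63/139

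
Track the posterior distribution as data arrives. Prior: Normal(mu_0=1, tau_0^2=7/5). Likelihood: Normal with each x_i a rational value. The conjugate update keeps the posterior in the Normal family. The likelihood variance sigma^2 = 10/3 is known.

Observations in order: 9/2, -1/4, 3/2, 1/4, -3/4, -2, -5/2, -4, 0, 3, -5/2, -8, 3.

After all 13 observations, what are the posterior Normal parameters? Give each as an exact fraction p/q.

obs 1: x=9/2 → posterior Normal(289/142, 70/71)
obs 2: x=-1/4 → posterior Normal(557/368, 35/46)
obs 3: x=3/2 → posterior Normal(683/452, 70/113)
obs 4: x=1/4 → posterior Normal(88/67, 35/67)
obs 5: x=-3/4 → posterior Normal(641/620, 14/31)
obs 6: x=-2 → posterior Normal(43/64, 35/88)
obs 7: x=-5/2 → posterior Normal(263/788, 70/197)
obs 8: x=-4 → posterior Normal(-73/872, 35/109)
obs 9: x=0 → posterior Normal(-73/956, 70/239)
obs 10: x=3 → posterior Normal(179/1040, 7/26)
obs 11: x=-5/2 → posterior Normal(-31/1124, 70/281)
obs 12: x=-8 → posterior Normal(-703/1208, 35/151)
obs 13: x=3 → posterior Normal(-451/1292, 70/323)

mu_0=-451/1292, tau_0^2=70/323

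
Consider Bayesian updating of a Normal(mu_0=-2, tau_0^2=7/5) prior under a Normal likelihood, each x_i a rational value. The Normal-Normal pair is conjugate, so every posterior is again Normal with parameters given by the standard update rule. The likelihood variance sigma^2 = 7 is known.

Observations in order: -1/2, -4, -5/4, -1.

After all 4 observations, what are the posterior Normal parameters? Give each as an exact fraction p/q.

obs 1: x=-1/2 → posterior Normal(-7/4, 7/6)
obs 2: x=-4 → posterior Normal(-29/14, 1)
obs 3: x=-5/4 → posterior Normal(-63/32, 7/8)
obs 4: x=-1 → posterior Normal(-67/36, 7/9)

mu_0=-67/36, tau_0^2=7/9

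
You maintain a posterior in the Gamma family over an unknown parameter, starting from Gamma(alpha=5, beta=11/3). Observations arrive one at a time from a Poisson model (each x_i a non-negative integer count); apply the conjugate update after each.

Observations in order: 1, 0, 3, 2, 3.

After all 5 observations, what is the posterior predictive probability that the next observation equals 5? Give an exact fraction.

obs 1: x=1 → posterior Gamma(6, 14/3)
obs 2: x=0 → posterior Gamma(6, 17/3)
obs 3: x=3 → posterior Gamma(9, 20/3)
obs 4: x=2 → posterior Gamma(11, 23/3)
obs 5: x=3 → posterior Gamma(14, 26/3)

134311315571657547463655424/6103261246589991489578849669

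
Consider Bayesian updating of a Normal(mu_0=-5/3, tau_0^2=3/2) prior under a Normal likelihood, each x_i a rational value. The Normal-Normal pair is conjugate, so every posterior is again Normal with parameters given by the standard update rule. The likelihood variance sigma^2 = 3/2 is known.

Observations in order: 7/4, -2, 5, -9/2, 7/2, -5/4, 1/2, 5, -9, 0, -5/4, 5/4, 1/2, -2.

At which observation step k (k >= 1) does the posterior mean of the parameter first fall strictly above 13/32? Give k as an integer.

obs 1: x=7/4 → posterior Normal(1/24, 3/4)
obs 2: x=-2 → posterior Normal(-23/36, 1/2)
obs 3: x=5 → posterior Normal(37/48, 3/8)
obs 4: x=-9/2 → posterior Normal(-17/60, 3/10)
obs 5: x=7/2 → posterior Normal(25/72, 1/4)
obs 6: x=-5/4 → posterior Normal(5/42, 3/14)
obs 7: x=1/2 → posterior Normal(1/6, 3/16)
obs 8: x=5 → posterior Normal(19/27, 1/6)
obs 9: x=-9 → posterior Normal(-4/15, 3/20)
obs 10: x=0 → posterior Normal(-8/33, 3/22)
obs 11: x=-5/4 → posterior Normal(-47/144, 1/8)
obs 12: x=5/4 → posterior Normal(-8/39, 3/26)
obs 13: x=1/2 → posterior Normal(-13/84, 3/28)
obs 14: x=-2 → posterior Normal(-5/18, 1/10)

k = 3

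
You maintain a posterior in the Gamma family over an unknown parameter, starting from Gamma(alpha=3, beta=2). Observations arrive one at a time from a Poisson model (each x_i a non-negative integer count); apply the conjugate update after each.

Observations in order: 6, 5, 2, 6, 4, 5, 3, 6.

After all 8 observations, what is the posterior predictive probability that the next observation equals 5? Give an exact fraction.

987280000000000000000000000000000000000000000/6626407607736641103900260617069258125403649041

obs 1: x=6 → posterior Gamma(9, 3)
obs 2: x=5 → posterior Gamma(14, 4)
obs 3: x=2 → posterior Gamma(16, 5)
obs 4: x=6 → posterior Gamma(22, 6)
obs 5: x=4 → posterior Gamma(26, 7)
obs 6: x=5 → posterior Gamma(31, 8)
obs 7: x=3 → posterior Gamma(34, 9)
obs 8: x=6 → posterior Gamma(40, 10)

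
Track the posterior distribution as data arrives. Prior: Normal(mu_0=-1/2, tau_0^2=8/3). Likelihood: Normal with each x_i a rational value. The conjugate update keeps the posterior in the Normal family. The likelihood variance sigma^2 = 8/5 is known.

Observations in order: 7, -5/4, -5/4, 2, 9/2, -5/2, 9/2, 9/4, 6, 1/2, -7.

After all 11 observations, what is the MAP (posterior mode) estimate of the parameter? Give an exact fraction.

obs 1: x=7 → posterior Normal(67/16, 1)
obs 2: x=-5/4 → posterior Normal(109/52, 8/13)
obs 3: x=-5/4 → posterior Normal(7/6, 4/9)
obs 4: x=2 → posterior Normal(31/23, 8/23)
obs 5: x=9/2 → posterior Normal(107/56, 2/7)
obs 6: x=-5/2 → posterior Normal(41/33, 8/33)
obs 7: x=9/2 → posterior Normal(127/76, 4/19)
obs 8: x=9/4 → posterior Normal(299/172, 8/43)
obs 9: x=6 → posterior Normal(419/192, 1/6)
obs 10: x=1/2 → posterior Normal(429/212, 8/53)
obs 11: x=-7 → posterior Normal(289/232, 4/29)

289/232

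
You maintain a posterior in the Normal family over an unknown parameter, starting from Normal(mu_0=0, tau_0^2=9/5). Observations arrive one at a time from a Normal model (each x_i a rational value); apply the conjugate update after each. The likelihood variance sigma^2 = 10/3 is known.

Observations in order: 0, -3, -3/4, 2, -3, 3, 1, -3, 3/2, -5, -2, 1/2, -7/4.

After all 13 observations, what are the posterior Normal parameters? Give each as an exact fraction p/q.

mu_0=-567/802, tau_0^2=90/401

obs 1: x=0 → posterior Normal(0, 90/77)
obs 2: x=-3 → posterior Normal(-81/104, 45/52)
obs 3: x=-3/4 → posterior Normal(-405/524, 90/131)
obs 4: x=2 → posterior Normal(-189/632, 45/79)
obs 5: x=-3 → posterior Normal(-513/740, 18/37)
obs 6: x=3 → posterior Normal(-189/848, 45/106)
obs 7: x=1 → posterior Normal(-81/956, 90/239)
obs 8: x=-3 → posterior Normal(-405/1064, 45/133)
obs 9: x=3/2 → posterior Normal(-243/1172, 90/293)
obs 10: x=-5 → posterior Normal(-783/1280, 9/32)
obs 11: x=-2 → posterior Normal(-999/1388, 90/347)
obs 12: x=1/2 → posterior Normal(-945/1496, 45/187)
obs 13: x=-7/4 → posterior Normal(-567/802, 90/401)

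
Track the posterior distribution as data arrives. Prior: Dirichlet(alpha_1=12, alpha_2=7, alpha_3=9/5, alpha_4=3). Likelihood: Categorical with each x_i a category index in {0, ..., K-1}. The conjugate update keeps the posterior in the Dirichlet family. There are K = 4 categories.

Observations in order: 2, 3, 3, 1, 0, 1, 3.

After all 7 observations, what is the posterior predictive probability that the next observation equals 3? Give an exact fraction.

obs 1: x=2 → posterior Dirichlet(12, 7, 14/5, 3)
obs 2: x=3 → posterior Dirichlet(12, 7, 14/5, 4)
obs 3: x=3 → posterior Dirichlet(12, 7, 14/5, 5)
obs 4: x=1 → posterior Dirichlet(12, 8, 14/5, 5)
obs 5: x=0 → posterior Dirichlet(13, 8, 14/5, 5)
obs 6: x=1 → posterior Dirichlet(13, 9, 14/5, 5)
obs 7: x=3 → posterior Dirichlet(13, 9, 14/5, 6)

15/77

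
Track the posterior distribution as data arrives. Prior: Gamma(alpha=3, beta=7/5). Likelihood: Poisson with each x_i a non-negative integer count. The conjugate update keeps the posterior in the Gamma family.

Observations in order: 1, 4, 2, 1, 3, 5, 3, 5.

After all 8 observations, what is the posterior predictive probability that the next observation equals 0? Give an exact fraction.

1401658336141707503910224923615778912162651663/21482769967144679013436706816572394744345264128

obs 1: x=1 → posterior Gamma(4, 12/5)
obs 2: x=4 → posterior Gamma(8, 17/5)
obs 3: x=2 → posterior Gamma(10, 22/5)
obs 4: x=1 → posterior Gamma(11, 27/5)
obs 5: x=3 → posterior Gamma(14, 32/5)
obs 6: x=5 → posterior Gamma(19, 37/5)
obs 7: x=3 → posterior Gamma(22, 42/5)
obs 8: x=5 → posterior Gamma(27, 47/5)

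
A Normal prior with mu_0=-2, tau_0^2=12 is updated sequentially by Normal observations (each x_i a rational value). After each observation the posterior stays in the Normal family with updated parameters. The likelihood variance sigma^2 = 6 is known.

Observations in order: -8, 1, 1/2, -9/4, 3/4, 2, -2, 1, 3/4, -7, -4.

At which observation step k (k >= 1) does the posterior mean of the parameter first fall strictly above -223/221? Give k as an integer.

k = 8

obs 1: x=-8 → posterior Normal(-6, 4)
obs 2: x=1 → posterior Normal(-16/5, 12/5)
obs 3: x=1/2 → posterior Normal(-15/7, 12/7)
obs 4: x=-9/4 → posterior Normal(-13/6, 4/3)
obs 5: x=3/4 → posterior Normal(-18/11, 12/11)
obs 6: x=2 → posterior Normal(-14/13, 12/13)
obs 7: x=-2 → posterior Normal(-6/5, 4/5)
obs 8: x=1 → posterior Normal(-16/17, 12/17)
obs 9: x=3/4 → posterior Normal(-29/38, 12/19)
obs 10: x=-7 → posterior Normal(-19/14, 4/7)
obs 11: x=-4 → posterior Normal(-73/46, 12/23)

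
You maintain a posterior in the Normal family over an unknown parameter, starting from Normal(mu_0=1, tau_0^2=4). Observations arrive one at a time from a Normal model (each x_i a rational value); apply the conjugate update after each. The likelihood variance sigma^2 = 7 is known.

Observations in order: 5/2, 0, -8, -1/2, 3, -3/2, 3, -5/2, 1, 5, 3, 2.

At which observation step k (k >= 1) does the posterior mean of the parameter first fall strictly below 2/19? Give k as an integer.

obs 1: x=5/2 → posterior Normal(17/11, 28/11)
obs 2: x=0 → posterior Normal(17/15, 28/15)
obs 3: x=-8 → posterior Normal(-15/19, 28/19)
obs 4: x=-1/2 → posterior Normal(-17/23, 28/23)
obs 5: x=3 → posterior Normal(-5/27, 28/27)
obs 6: x=-3/2 → posterior Normal(-11/31, 28/31)
obs 7: x=3 → posterior Normal(1/35, 4/5)
obs 8: x=-5/2 → posterior Normal(-3/13, 28/39)
obs 9: x=1 → posterior Normal(-5/43, 28/43)
obs 10: x=5 → posterior Normal(15/47, 28/47)
obs 11: x=3 → posterior Normal(9/17, 28/51)
obs 12: x=2 → posterior Normal(7/11, 28/55)

k = 3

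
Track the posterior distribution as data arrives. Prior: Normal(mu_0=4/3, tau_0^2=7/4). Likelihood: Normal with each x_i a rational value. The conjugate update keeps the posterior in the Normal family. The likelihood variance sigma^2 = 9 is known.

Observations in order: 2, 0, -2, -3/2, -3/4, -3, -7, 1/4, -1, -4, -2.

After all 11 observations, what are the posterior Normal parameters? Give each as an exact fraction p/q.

obs 1: x=2 → posterior Normal(62/43, 63/43)
obs 2: x=0 → posterior Normal(31/25, 63/50)
obs 3: x=-2 → posterior Normal(16/19, 21/19)
obs 4: x=-3/2 → posterior Normal(75/128, 63/64)
obs 5: x=-3/4 → posterior Normal(129/284, 63/71)
obs 6: x=-3 → posterior Normal(15/104, 21/26)
obs 7: x=-7 → posterior Normal(-151/340, 63/85)
obs 8: x=1/4 → posterior Normal(-9/23, 63/92)
obs 9: x=-1 → posterior Normal(-43/99, 7/11)
obs 10: x=-4 → posterior Normal(-71/106, 63/106)
obs 11: x=-2 → posterior Normal(-85/113, 63/113)

mu_0=-85/113, tau_0^2=63/113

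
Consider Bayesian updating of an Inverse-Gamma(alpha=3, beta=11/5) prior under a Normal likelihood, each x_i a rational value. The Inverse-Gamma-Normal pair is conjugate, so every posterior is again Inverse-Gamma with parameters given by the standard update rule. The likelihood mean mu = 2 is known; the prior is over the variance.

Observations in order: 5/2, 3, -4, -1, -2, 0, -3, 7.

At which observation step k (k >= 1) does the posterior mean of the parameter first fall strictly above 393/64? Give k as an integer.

k = 4

obs 1: x=5/2 → posterior Inverse-Gamma(7/2, 93/40)
obs 2: x=3 → posterior Inverse-Gamma(4, 113/40)
obs 3: x=-4 → posterior Inverse-Gamma(9/2, 833/40)
obs 4: x=-1 → posterior Inverse-Gamma(5, 1013/40)
obs 5: x=-2 → posterior Inverse-Gamma(11/2, 1333/40)
obs 6: x=0 → posterior Inverse-Gamma(6, 1413/40)
obs 7: x=-3 → posterior Inverse-Gamma(13/2, 1913/40)
obs 8: x=7 → posterior Inverse-Gamma(7, 2413/40)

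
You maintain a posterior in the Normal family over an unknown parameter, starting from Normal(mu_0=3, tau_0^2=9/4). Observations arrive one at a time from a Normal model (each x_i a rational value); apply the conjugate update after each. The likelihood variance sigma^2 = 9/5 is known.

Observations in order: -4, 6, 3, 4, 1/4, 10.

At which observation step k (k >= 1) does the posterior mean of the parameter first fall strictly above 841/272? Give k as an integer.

k = 6

obs 1: x=-4 → posterior Normal(-8/9, 1)
obs 2: x=6 → posterior Normal(11/7, 9/14)
obs 3: x=3 → posterior Normal(37/19, 9/19)
obs 4: x=4 → posterior Normal(19/8, 3/8)
obs 5: x=1/4 → posterior Normal(233/116, 9/29)
obs 6: x=10 → posterior Normal(433/136, 9/34)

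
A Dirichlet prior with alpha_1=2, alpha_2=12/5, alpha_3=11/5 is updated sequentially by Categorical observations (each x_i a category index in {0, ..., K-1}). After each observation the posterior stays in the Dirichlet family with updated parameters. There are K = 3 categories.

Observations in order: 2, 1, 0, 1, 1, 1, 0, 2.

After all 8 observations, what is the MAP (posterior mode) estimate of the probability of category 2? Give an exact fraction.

8/29

obs 1: x=2 → posterior Dirichlet(2, 12/5, 16/5)
obs 2: x=1 → posterior Dirichlet(2, 17/5, 16/5)
obs 3: x=0 → posterior Dirichlet(3, 17/5, 16/5)
obs 4: x=1 → posterior Dirichlet(3, 22/5, 16/5)
obs 5: x=1 → posterior Dirichlet(3, 27/5, 16/5)
obs 6: x=1 → posterior Dirichlet(3, 32/5, 16/5)
obs 7: x=0 → posterior Dirichlet(4, 32/5, 16/5)
obs 8: x=2 → posterior Dirichlet(4, 32/5, 21/5)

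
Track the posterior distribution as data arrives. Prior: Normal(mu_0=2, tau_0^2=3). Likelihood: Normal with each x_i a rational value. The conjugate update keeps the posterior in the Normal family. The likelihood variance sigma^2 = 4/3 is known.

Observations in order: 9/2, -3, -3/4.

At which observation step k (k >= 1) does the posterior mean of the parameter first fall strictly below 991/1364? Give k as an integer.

obs 1: x=9/2 → posterior Normal(97/26, 12/13)
obs 2: x=-3 → posterior Normal(43/44, 6/11)
obs 3: x=-3/4 → posterior Normal(59/124, 12/31)

k = 3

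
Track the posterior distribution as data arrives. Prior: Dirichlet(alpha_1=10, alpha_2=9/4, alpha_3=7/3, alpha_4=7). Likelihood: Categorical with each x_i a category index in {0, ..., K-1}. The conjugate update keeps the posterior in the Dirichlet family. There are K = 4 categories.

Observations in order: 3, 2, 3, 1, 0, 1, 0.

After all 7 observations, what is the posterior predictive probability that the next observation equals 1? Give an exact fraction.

obs 1: x=3 → posterior Dirichlet(10, 9/4, 7/3, 8)
obs 2: x=2 → posterior Dirichlet(10, 9/4, 10/3, 8)
obs 3: x=3 → posterior Dirichlet(10, 9/4, 10/3, 9)
obs 4: x=1 → posterior Dirichlet(10, 13/4, 10/3, 9)
obs 5: x=0 → posterior Dirichlet(11, 13/4, 10/3, 9)
obs 6: x=1 → posterior Dirichlet(11, 17/4, 10/3, 9)
obs 7: x=0 → posterior Dirichlet(12, 17/4, 10/3, 9)

51/343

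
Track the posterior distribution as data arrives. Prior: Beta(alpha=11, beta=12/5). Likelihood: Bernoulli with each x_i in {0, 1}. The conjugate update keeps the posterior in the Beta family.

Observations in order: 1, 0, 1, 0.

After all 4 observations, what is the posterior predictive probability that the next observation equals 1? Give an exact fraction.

obs 1: x=1 → posterior Beta(12, 12/5)
obs 2: x=0 → posterior Beta(12, 17/5)
obs 3: x=1 → posterior Beta(13, 17/5)
obs 4: x=0 → posterior Beta(13, 22/5)

65/87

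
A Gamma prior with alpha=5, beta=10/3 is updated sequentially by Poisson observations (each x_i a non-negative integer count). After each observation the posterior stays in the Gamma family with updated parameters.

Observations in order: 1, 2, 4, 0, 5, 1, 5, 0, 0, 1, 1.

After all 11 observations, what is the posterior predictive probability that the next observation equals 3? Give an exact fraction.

5422518271461198450530893893622772707913735925/36076075494850217199382890598321691651353870336

obs 1: x=1 → posterior Gamma(6, 13/3)
obs 2: x=2 → posterior Gamma(8, 16/3)
obs 3: x=4 → posterior Gamma(12, 19/3)
obs 4: x=0 → posterior Gamma(12, 22/3)
obs 5: x=5 → posterior Gamma(17, 25/3)
obs 6: x=1 → posterior Gamma(18, 28/3)
obs 7: x=5 → posterior Gamma(23, 31/3)
obs 8: x=0 → posterior Gamma(23, 34/3)
obs 9: x=0 → posterior Gamma(23, 37/3)
obs 10: x=1 → posterior Gamma(24, 40/3)
obs 11: x=1 → posterior Gamma(25, 43/3)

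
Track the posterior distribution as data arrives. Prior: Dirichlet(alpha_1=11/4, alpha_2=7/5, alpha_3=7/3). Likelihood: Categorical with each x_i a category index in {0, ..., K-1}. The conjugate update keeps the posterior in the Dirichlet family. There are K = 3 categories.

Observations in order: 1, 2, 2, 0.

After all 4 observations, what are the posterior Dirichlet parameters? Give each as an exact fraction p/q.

obs 1: x=1 → posterior Dirichlet(11/4, 12/5, 7/3)
obs 2: x=2 → posterior Dirichlet(11/4, 12/5, 10/3)
obs 3: x=2 → posterior Dirichlet(11/4, 12/5, 13/3)
obs 4: x=0 → posterior Dirichlet(15/4, 12/5, 13/3)

alpha_1=15/4, alpha_2=12/5, alpha_3=13/3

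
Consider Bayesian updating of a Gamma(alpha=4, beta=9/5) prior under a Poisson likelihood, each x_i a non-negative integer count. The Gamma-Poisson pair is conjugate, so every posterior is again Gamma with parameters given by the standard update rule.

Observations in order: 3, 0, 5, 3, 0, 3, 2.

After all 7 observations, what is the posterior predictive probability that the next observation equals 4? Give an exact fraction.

obs 1: x=3 → posterior Gamma(7, 14/5)
obs 2: x=0 → posterior Gamma(7, 19/5)
obs 3: x=5 → posterior Gamma(12, 24/5)
obs 4: x=3 → posterior Gamma(15, 29/5)
obs 5: x=0 → posterior Gamma(15, 34/5)
obs 6: x=3 → posterior Gamma(18, 39/5)
obs 7: x=2 → posterior Gamma(20, 44/5)

584822499467789019331332627916390400000/5243338316756303634461458718861951455543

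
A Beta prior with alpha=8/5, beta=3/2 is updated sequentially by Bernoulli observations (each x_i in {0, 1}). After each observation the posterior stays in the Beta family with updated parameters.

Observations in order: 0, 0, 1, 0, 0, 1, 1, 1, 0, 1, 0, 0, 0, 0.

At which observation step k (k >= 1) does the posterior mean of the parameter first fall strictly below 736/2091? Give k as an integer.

obs 1: x=0 → posterior Beta(8/5, 5/2)
obs 2: x=0 → posterior Beta(8/5, 7/2)
obs 3: x=1 → posterior Beta(13/5, 7/2)
obs 4: x=0 → posterior Beta(13/5, 9/2)
obs 5: x=0 → posterior Beta(13/5, 11/2)
obs 6: x=1 → posterior Beta(18/5, 11/2)
obs 7: x=1 → posterior Beta(23/5, 11/2)
obs 8: x=1 → posterior Beta(28/5, 11/2)
obs 9: x=0 → posterior Beta(28/5, 13/2)
obs 10: x=1 → posterior Beta(33/5, 13/2)
obs 11: x=0 → posterior Beta(33/5, 15/2)
obs 12: x=0 → posterior Beta(33/5, 17/2)
obs 13: x=0 → posterior Beta(33/5, 19/2)
obs 14: x=0 → posterior Beta(33/5, 21/2)

k = 2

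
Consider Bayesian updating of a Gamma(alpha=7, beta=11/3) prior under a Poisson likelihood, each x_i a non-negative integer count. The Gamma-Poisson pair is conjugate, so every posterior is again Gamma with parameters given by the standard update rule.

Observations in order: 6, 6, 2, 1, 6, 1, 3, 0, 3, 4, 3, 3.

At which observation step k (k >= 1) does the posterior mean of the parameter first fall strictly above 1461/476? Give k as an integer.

obs 1: x=6 → posterior Gamma(13, 14/3)
obs 2: x=6 → posterior Gamma(19, 17/3)
obs 3: x=2 → posterior Gamma(21, 20/3)
obs 4: x=1 → posterior Gamma(22, 23/3)
obs 5: x=6 → posterior Gamma(28, 26/3)
obs 6: x=1 → posterior Gamma(29, 29/3)
obs 7: x=3 → posterior Gamma(32, 32/3)
obs 8: x=0 → posterior Gamma(32, 35/3)
obs 9: x=3 → posterior Gamma(35, 38/3)
obs 10: x=4 → posterior Gamma(39, 41/3)
obs 11: x=3 → posterior Gamma(42, 44/3)
obs 12: x=3 → posterior Gamma(45, 47/3)

k = 2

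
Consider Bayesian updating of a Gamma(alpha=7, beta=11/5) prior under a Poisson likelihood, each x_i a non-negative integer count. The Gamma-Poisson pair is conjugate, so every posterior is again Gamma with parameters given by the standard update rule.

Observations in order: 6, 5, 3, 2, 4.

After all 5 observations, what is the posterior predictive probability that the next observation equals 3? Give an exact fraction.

obs 1: x=6 → posterior Gamma(13, 16/5)
obs 2: x=5 → posterior Gamma(18, 21/5)
obs 3: x=3 → posterior Gamma(21, 26/5)
obs 4: x=2 → posterior Gamma(23, 31/5)
obs 5: x=4 → posterior Gamma(27, 36/5)

478460485632712156169585200211045745791336448000/2418330769289520463963038742566759257517431737201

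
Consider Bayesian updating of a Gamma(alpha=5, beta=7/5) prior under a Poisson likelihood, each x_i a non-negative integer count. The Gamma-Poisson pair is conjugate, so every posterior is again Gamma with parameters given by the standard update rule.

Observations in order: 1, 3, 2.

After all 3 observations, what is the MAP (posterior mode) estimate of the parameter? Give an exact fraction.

obs 1: x=1 → posterior Gamma(6, 12/5)
obs 2: x=3 → posterior Gamma(9, 17/5)
obs 3: x=2 → posterior Gamma(11, 22/5)

25/11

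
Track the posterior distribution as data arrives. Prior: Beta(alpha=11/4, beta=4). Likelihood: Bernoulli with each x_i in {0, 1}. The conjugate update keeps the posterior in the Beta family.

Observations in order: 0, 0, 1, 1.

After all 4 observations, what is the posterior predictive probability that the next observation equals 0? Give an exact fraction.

24/43

obs 1: x=0 → posterior Beta(11/4, 5)
obs 2: x=0 → posterior Beta(11/4, 6)
obs 3: x=1 → posterior Beta(15/4, 6)
obs 4: x=1 → posterior Beta(19/4, 6)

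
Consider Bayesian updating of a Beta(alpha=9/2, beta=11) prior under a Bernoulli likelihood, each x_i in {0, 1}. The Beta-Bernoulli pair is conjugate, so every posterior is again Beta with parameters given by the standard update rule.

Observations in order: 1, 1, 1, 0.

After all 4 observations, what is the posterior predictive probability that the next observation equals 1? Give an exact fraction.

5/13

obs 1: x=1 → posterior Beta(11/2, 11)
obs 2: x=1 → posterior Beta(13/2, 11)
obs 3: x=1 → posterior Beta(15/2, 11)
obs 4: x=0 → posterior Beta(15/2, 12)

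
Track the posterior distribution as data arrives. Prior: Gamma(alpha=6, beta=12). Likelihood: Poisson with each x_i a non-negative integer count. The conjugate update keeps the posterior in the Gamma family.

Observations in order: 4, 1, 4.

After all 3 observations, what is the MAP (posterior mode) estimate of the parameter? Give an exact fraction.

14/15

obs 1: x=4 → posterior Gamma(10, 13)
obs 2: x=1 → posterior Gamma(11, 14)
obs 3: x=4 → posterior Gamma(15, 15)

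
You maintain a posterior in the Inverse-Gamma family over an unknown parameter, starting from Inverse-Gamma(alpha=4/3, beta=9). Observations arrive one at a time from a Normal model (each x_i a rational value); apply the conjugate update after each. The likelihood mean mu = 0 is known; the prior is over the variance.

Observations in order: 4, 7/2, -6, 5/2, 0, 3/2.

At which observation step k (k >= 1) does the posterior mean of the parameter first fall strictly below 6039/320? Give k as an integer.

k = 2

obs 1: x=4 → posterior Inverse-Gamma(11/6, 17)
obs 2: x=7/2 → posterior Inverse-Gamma(7/3, 185/8)
obs 3: x=-6 → posterior Inverse-Gamma(17/6, 329/8)
obs 4: x=5/2 → posterior Inverse-Gamma(10/3, 177/4)
obs 5: x=0 → posterior Inverse-Gamma(23/6, 177/4)
obs 6: x=3/2 → posterior Inverse-Gamma(13/3, 363/8)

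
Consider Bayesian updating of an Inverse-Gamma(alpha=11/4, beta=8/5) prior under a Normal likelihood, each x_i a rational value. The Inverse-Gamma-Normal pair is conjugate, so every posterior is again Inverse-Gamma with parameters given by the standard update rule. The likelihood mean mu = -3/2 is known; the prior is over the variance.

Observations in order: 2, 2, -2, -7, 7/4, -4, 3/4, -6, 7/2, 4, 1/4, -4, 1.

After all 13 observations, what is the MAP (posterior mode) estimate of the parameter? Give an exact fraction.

obs 1: x=2 → posterior Inverse-Gamma(13/4, 309/40)
obs 2: x=2 → posterior Inverse-Gamma(15/4, 277/20)
obs 3: x=-2 → posterior Inverse-Gamma(17/4, 559/40)
obs 4: x=-7 → posterior Inverse-Gamma(19/4, 291/10)
obs 5: x=7/4 → posterior Inverse-Gamma(21/4, 5501/160)
obs 6: x=-4 → posterior Inverse-Gamma(23/4, 6001/160)
obs 7: x=3/4 → posterior Inverse-Gamma(25/4, 3203/80)
obs 8: x=-6 → posterior Inverse-Gamma(27/4, 4013/80)
obs 9: x=7/2 → posterior Inverse-Gamma(29/4, 5013/80)
obs 10: x=4 → posterior Inverse-Gamma(31/4, 6223/80)
obs 11: x=1/4 → posterior Inverse-Gamma(33/4, 12691/160)
obs 12: x=-4 → posterior Inverse-Gamma(35/4, 13191/160)
obs 13: x=1 → posterior Inverse-Gamma(37/4, 13691/160)

13691/1640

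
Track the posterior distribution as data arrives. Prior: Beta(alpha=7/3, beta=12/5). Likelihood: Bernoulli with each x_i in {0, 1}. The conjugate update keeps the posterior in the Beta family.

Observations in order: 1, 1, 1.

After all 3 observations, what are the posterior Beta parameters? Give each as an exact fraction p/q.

obs 1: x=1 → posterior Beta(10/3, 12/5)
obs 2: x=1 → posterior Beta(13/3, 12/5)
obs 3: x=1 → posterior Beta(16/3, 12/5)

alpha=16/3, beta=12/5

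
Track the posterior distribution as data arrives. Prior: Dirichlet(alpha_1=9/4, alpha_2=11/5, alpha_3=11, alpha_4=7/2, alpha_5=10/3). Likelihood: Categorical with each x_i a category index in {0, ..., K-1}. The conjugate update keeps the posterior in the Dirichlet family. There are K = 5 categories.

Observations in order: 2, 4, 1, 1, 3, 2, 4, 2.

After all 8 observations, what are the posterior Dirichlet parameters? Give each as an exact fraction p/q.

obs 1: x=2 → posterior Dirichlet(9/4, 11/5, 12, 7/2, 10/3)
obs 2: x=4 → posterior Dirichlet(9/4, 11/5, 12, 7/2, 13/3)
obs 3: x=1 → posterior Dirichlet(9/4, 16/5, 12, 7/2, 13/3)
obs 4: x=1 → posterior Dirichlet(9/4, 21/5, 12, 7/2, 13/3)
obs 5: x=3 → posterior Dirichlet(9/4, 21/5, 12, 9/2, 13/3)
obs 6: x=2 → posterior Dirichlet(9/4, 21/5, 13, 9/2, 13/3)
obs 7: x=4 → posterior Dirichlet(9/4, 21/5, 13, 9/2, 16/3)
obs 8: x=2 → posterior Dirichlet(9/4, 21/5, 14, 9/2, 16/3)

alpha_1=9/4, alpha_2=21/5, alpha_3=14, alpha_4=9/2, alpha_5=16/3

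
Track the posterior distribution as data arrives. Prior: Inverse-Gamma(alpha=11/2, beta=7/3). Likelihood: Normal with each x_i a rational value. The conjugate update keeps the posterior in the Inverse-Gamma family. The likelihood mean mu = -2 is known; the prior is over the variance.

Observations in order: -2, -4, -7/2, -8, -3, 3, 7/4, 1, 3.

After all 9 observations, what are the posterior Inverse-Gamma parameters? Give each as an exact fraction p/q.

obs 1: x=-2 → posterior Inverse-Gamma(6, 7/3)
obs 2: x=-4 → posterior Inverse-Gamma(13/2, 13/3)
obs 3: x=-7/2 → posterior Inverse-Gamma(7, 131/24)
obs 4: x=-8 → posterior Inverse-Gamma(15/2, 563/24)
obs 5: x=-3 → posterior Inverse-Gamma(8, 575/24)
obs 6: x=3 → posterior Inverse-Gamma(17/2, 875/24)
obs 7: x=7/4 → posterior Inverse-Gamma(9, 4175/96)
obs 8: x=1 → posterior Inverse-Gamma(19/2, 4607/96)
obs 9: x=3 → posterior Inverse-Gamma(10, 5807/96)

alpha=10, beta=5807/96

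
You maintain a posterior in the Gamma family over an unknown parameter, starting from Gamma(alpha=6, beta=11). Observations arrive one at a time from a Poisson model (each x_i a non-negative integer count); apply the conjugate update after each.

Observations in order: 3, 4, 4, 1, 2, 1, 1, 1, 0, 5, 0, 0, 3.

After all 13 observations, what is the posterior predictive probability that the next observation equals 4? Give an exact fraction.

283688532300163908793575339280567714252559745024/8470329472543003390683225006796419620513916015625

obs 1: x=3 → posterior Gamma(9, 12)
obs 2: x=4 → posterior Gamma(13, 13)
obs 3: x=4 → posterior Gamma(17, 14)
obs 4: x=1 → posterior Gamma(18, 15)
obs 5: x=2 → posterior Gamma(20, 16)
obs 6: x=1 → posterior Gamma(21, 17)
obs 7: x=1 → posterior Gamma(22, 18)
obs 8: x=1 → posterior Gamma(23, 19)
obs 9: x=0 → posterior Gamma(23, 20)
obs 10: x=5 → posterior Gamma(28, 21)
obs 11: x=0 → posterior Gamma(28, 22)
obs 12: x=0 → posterior Gamma(28, 23)
obs 13: x=3 → posterior Gamma(31, 24)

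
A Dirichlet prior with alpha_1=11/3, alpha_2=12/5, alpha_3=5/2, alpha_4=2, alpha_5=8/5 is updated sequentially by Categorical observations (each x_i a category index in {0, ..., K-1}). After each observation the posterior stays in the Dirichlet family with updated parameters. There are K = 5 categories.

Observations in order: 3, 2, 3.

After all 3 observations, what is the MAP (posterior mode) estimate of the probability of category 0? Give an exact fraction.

16/61

obs 1: x=3 → posterior Dirichlet(11/3, 12/5, 5/2, 3, 8/5)
obs 2: x=2 → posterior Dirichlet(11/3, 12/5, 7/2, 3, 8/5)
obs 3: x=3 → posterior Dirichlet(11/3, 12/5, 7/2, 4, 8/5)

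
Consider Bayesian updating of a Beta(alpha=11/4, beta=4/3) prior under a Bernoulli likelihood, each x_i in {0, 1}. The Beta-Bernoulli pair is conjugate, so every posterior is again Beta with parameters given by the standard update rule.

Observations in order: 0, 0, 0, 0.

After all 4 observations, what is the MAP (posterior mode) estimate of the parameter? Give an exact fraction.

obs 1: x=0 → posterior Beta(11/4, 7/3)
obs 2: x=0 → posterior Beta(11/4, 10/3)
obs 3: x=0 → posterior Beta(11/4, 13/3)
obs 4: x=0 → posterior Beta(11/4, 16/3)

21/73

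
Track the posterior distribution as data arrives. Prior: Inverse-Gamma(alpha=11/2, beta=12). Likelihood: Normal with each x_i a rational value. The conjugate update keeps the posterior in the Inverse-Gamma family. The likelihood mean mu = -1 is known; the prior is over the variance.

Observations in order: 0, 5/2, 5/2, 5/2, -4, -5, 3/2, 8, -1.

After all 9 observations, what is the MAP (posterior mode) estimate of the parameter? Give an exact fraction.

obs 1: x=0 → posterior Inverse-Gamma(6, 25/2)
obs 2: x=5/2 → posterior Inverse-Gamma(13/2, 149/8)
obs 3: x=5/2 → posterior Inverse-Gamma(7, 99/4)
obs 4: x=5/2 → posterior Inverse-Gamma(15/2, 247/8)
obs 5: x=-4 → posterior Inverse-Gamma(8, 283/8)
obs 6: x=-5 → posterior Inverse-Gamma(17/2, 347/8)
obs 7: x=3/2 → posterior Inverse-Gamma(9, 93/2)
obs 8: x=8 → posterior Inverse-Gamma(19/2, 87)
obs 9: x=-1 → posterior Inverse-Gamma(10, 87)

87/11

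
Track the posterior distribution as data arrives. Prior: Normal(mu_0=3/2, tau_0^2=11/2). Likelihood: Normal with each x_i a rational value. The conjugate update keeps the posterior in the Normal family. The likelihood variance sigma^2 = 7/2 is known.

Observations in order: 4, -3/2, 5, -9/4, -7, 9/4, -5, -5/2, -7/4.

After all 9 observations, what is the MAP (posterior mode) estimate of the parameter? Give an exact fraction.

-343/424

obs 1: x=4 → posterior Normal(109/36, 77/36)
obs 2: x=-3/2 → posterior Normal(38/29, 77/58)
obs 3: x=5 → posterior Normal(93/40, 77/80)
obs 4: x=-9/4 → posterior Normal(91/68, 77/102)
obs 5: x=-7 → posterior Normal(-35/248, 77/124)
obs 6: x=9/4 → posterior Normal(16/73, 77/146)
obs 7: x=-5 → posterior Normal(-13/28, 11/24)
obs 8: x=-5/2 → posterior Normal(-7/10, 77/190)
obs 9: x=-7/4 → posterior Normal(-343/424, 77/212)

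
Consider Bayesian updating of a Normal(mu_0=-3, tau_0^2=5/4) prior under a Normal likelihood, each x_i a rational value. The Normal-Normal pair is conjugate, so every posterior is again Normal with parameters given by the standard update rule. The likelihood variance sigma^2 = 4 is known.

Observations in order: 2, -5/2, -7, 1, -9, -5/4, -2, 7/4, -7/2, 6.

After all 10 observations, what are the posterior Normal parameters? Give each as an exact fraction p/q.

mu_0=-241/132, tau_0^2=10/33

obs 1: x=2 → posterior Normal(-38/21, 20/21)
obs 2: x=-5/2 → posterior Normal(-101/52, 10/13)
obs 3: x=-7 → posterior Normal(-171/62, 20/31)
obs 4: x=1 → posterior Normal(-161/72, 5/9)
obs 5: x=-9 → posterior Normal(-251/82, 20/41)
obs 6: x=-5/4 → posterior Normal(-527/184, 10/23)
obs 7: x=-2 → posterior Normal(-189/68, 20/51)
obs 8: x=7/4 → posterior Normal(-19/8, 5/14)
obs 9: x=-7/2 → posterior Normal(-301/122, 20/61)
obs 10: x=6 → posterior Normal(-241/132, 10/33)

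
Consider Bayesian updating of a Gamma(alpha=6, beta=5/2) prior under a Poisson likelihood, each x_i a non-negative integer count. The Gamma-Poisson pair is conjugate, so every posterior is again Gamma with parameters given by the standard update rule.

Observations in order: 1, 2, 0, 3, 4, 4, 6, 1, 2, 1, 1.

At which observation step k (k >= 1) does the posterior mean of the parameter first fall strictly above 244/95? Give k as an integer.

k = 7

obs 1: x=1 → posterior Gamma(7, 7/2)
obs 2: x=2 → posterior Gamma(9, 9/2)
obs 3: x=0 → posterior Gamma(9, 11/2)
obs 4: x=3 → posterior Gamma(12, 13/2)
obs 5: x=4 → posterior Gamma(16, 15/2)
obs 6: x=4 → posterior Gamma(20, 17/2)
obs 7: x=6 → posterior Gamma(26, 19/2)
obs 8: x=1 → posterior Gamma(27, 21/2)
obs 9: x=2 → posterior Gamma(29, 23/2)
obs 10: x=1 → posterior Gamma(30, 25/2)
obs 11: x=1 → posterior Gamma(31, 27/2)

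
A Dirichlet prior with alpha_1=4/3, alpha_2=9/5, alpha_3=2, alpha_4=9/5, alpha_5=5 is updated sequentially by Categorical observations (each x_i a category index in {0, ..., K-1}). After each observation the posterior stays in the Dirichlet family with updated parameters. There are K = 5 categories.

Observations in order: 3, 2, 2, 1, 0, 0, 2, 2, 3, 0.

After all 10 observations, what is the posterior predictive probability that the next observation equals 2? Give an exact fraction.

90/329

obs 1: x=3 → posterior Dirichlet(4/3, 9/5, 2, 14/5, 5)
obs 2: x=2 → posterior Dirichlet(4/3, 9/5, 3, 14/5, 5)
obs 3: x=2 → posterior Dirichlet(4/3, 9/5, 4, 14/5, 5)
obs 4: x=1 → posterior Dirichlet(4/3, 14/5, 4, 14/5, 5)
obs 5: x=0 → posterior Dirichlet(7/3, 14/5, 4, 14/5, 5)
obs 6: x=0 → posterior Dirichlet(10/3, 14/5, 4, 14/5, 5)
obs 7: x=2 → posterior Dirichlet(10/3, 14/5, 5, 14/5, 5)
obs 8: x=2 → posterior Dirichlet(10/3, 14/5, 6, 14/5, 5)
obs 9: x=3 → posterior Dirichlet(10/3, 14/5, 6, 19/5, 5)
obs 10: x=0 → posterior Dirichlet(13/3, 14/5, 6, 19/5, 5)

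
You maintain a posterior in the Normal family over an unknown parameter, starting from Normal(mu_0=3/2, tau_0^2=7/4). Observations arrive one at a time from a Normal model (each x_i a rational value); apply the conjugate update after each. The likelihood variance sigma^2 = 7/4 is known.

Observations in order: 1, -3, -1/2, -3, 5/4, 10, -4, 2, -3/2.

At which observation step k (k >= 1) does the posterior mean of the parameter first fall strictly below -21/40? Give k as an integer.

k = 4

obs 1: x=1 → posterior Normal(5/4, 7/8)
obs 2: x=-3 → posterior Normal(-1/6, 7/12)
obs 3: x=-1/2 → posterior Normal(-1/4, 7/16)
obs 4: x=-3 → posterior Normal(-4/5, 7/20)
obs 5: x=5/4 → posterior Normal(-11/24, 7/24)
obs 6: x=10 → posterior Normal(29/28, 1/4)
obs 7: x=-4 → posterior Normal(13/32, 7/32)
obs 8: x=2 → posterior Normal(7/12, 7/36)
obs 9: x=-3/2 → posterior Normal(3/8, 7/40)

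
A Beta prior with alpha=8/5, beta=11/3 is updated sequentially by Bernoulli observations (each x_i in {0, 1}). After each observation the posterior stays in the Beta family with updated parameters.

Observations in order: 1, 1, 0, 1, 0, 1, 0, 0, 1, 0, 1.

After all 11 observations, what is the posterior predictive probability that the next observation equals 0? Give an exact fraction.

65/122

obs 1: x=1 → posterior Beta(13/5, 11/3)
obs 2: x=1 → posterior Beta(18/5, 11/3)
obs 3: x=0 → posterior Beta(18/5, 14/3)
obs 4: x=1 → posterior Beta(23/5, 14/3)
obs 5: x=0 → posterior Beta(23/5, 17/3)
obs 6: x=1 → posterior Beta(28/5, 17/3)
obs 7: x=0 → posterior Beta(28/5, 20/3)
obs 8: x=0 → posterior Beta(28/5, 23/3)
obs 9: x=1 → posterior Beta(33/5, 23/3)
obs 10: x=0 → posterior Beta(33/5, 26/3)
obs 11: x=1 → posterior Beta(38/5, 26/3)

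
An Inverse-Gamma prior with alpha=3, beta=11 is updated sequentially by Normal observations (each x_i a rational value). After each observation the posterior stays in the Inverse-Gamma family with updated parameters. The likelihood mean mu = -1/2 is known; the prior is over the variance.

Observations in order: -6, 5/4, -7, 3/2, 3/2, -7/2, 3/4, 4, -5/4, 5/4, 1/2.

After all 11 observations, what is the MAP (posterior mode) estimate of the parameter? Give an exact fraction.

obs 1: x=-6 → posterior Inverse-Gamma(7/2, 209/8)
obs 2: x=5/4 → posterior Inverse-Gamma(4, 885/32)
obs 3: x=-7 → posterior Inverse-Gamma(9/2, 1561/32)
obs 4: x=3/2 → posterior Inverse-Gamma(5, 1625/32)
obs 5: x=3/2 → posterior Inverse-Gamma(11/2, 1689/32)
obs 6: x=-7/2 → posterior Inverse-Gamma(6, 1833/32)
obs 7: x=3/4 → posterior Inverse-Gamma(13/2, 929/16)
obs 8: x=4 → posterior Inverse-Gamma(7, 1091/16)
obs 9: x=-5/4 → posterior Inverse-Gamma(15/2, 2191/32)
obs 10: x=5/4 → posterior Inverse-Gamma(8, 70)
obs 11: x=1/2 → posterior Inverse-Gamma(17/2, 141/2)

141/19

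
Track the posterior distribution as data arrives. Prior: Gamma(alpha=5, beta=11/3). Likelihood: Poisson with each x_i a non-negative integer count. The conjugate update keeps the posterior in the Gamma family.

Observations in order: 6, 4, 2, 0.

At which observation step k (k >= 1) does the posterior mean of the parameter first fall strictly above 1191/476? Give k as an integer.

obs 1: x=6 → posterior Gamma(11, 14/3)
obs 2: x=4 → posterior Gamma(15, 17/3)
obs 3: x=2 → posterior Gamma(17, 20/3)
obs 4: x=0 → posterior Gamma(17, 23/3)

k = 2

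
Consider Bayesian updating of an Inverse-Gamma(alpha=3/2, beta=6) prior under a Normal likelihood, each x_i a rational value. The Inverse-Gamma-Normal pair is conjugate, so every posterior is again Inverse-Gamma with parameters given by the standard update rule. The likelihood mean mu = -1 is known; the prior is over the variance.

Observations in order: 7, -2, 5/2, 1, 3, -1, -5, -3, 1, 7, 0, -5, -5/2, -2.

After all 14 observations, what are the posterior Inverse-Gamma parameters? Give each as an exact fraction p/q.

alpha=17/2, beta=435/4

obs 1: x=7 → posterior Inverse-Gamma(2, 38)
obs 2: x=-2 → posterior Inverse-Gamma(5/2, 77/2)
obs 3: x=5/2 → posterior Inverse-Gamma(3, 357/8)
obs 4: x=1 → posterior Inverse-Gamma(7/2, 373/8)
obs 5: x=3 → posterior Inverse-Gamma(4, 437/8)
obs 6: x=-1 → posterior Inverse-Gamma(9/2, 437/8)
obs 7: x=-5 → posterior Inverse-Gamma(5, 501/8)
obs 8: x=-3 → posterior Inverse-Gamma(11/2, 517/8)
obs 9: x=1 → posterior Inverse-Gamma(6, 533/8)
obs 10: x=7 → posterior Inverse-Gamma(13/2, 789/8)
obs 11: x=0 → posterior Inverse-Gamma(7, 793/8)
obs 12: x=-5 → posterior Inverse-Gamma(15/2, 857/8)
obs 13: x=-5/2 → posterior Inverse-Gamma(8, 433/4)
obs 14: x=-2 → posterior Inverse-Gamma(17/2, 435/4)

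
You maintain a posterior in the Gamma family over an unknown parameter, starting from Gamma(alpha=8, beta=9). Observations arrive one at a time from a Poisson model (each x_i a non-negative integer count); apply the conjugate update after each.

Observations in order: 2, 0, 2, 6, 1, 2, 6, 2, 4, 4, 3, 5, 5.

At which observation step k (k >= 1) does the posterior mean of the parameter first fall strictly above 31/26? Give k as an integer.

obs 1: x=2 → posterior Gamma(10, 10)
obs 2: x=0 → posterior Gamma(10, 11)
obs 3: x=2 → posterior Gamma(12, 12)
obs 4: x=6 → posterior Gamma(18, 13)
obs 5: x=1 → posterior Gamma(19, 14)
obs 6: x=2 → posterior Gamma(21, 15)
obs 7: x=6 → posterior Gamma(27, 16)
obs 8: x=2 → posterior Gamma(29, 17)
obs 9: x=4 → posterior Gamma(33, 18)
obs 10: x=4 → posterior Gamma(37, 19)
obs 11: x=3 → posterior Gamma(40, 20)
obs 12: x=5 → posterior Gamma(45, 21)
obs 13: x=5 → posterior Gamma(50, 22)

k = 4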